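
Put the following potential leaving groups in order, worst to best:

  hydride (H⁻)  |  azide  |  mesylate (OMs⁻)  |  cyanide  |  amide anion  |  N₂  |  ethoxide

amide anion < hydride (H⁻) < ethoxide < cyanide < azide < mesylate (OMs⁻) < N₂

A good leaving group is a weak base: the lower the pKₐ of its conjugate acid, the more readily it departs.
N₂: no meaningful conjugate acid; N₂ departs as an exceptionally stable neutral molecule
mesylate (OMs⁻): pKₐ(CH₃SO₃H (MsOH)) ≈ -1.9
azide: pKₐ(HN₃) ≈ 4.7
cyanide: pKₐ(HCN) ≈ 9.2
ethoxide: pKₐ(CH₃CH₂OH) ≈ 16
hydride (H⁻): pKₐ(H₂) ≈ 36
amide anion: pKₐ(NH₃) ≈ 38
The question asks for worst first, so the sequence is read in increasing leaving-group ability.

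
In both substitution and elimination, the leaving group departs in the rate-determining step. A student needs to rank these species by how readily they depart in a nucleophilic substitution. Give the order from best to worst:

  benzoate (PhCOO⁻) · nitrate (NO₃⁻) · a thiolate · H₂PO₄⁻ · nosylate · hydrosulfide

Leaving-group ability tracks the stability of the departed species; conjugate-acid pKₐ is the usual yardstick (lower pKₐ → better LG).
nosylate: pKₐ(p-O₂NC₆H₄SO₃H) ≈ -3.5
nitrate (NO₃⁻): pKₐ(HNO₃) ≈ -1.3
H₂PO₄⁻: pKₐ(H₃PO₄) ≈ 2.1
benzoate (PhCOO⁻): pKₐ(C₆H₅COOH) ≈ 4.2
hydrosulfide: pKₐ(H₂S) ≈ 7
a thiolate: pKₐ(RSH (a thiol)) ≈ 10.5

nosylate > nitrate (NO₃⁻) > H₂PO₄⁻ > benzoate (PhCOO⁻) > hydrosulfide > a thiolate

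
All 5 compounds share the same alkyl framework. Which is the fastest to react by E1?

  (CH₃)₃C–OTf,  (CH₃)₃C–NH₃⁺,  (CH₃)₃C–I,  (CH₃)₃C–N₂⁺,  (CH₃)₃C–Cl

(CH₃)₃C–N₂⁺

Same R in every case — rank the leaving groups.
Leaving-group ability tracks the stability of the departed species; conjugate-acid pKₐ is the usual yardstick (lower pKₐ → better LG).
(CH₃)₃C–N₂⁺ loses N₂: no meaningful conjugate acid; N₂ departs as an exceptionally stable neutral molecule
(CH₃)₃C–OTf loses OTf⁻: pKₐ(CF₃SO₃H (triflic acid)) ≈ -14
(CH₃)₃C–I loses I⁻: pKₐ(HI) ≈ -10
(CH₃)₃C–Cl loses Cl⁻: pKₐ(HCl) ≈ -7
(CH₃)₃C–NH₃⁺ loses NH₃: pKₐ(NH₄⁺) ≈ 9.2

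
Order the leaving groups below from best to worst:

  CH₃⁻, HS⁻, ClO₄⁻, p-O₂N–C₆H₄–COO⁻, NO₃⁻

ClO₄⁻ > NO₃⁻ > p-O₂N–C₆H₄–COO⁻ > HS⁻ > CH₃⁻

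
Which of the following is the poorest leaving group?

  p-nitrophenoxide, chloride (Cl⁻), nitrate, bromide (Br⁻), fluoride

bromide (Br⁻): pKₐ(HBr) ≈ -9
chloride (Cl⁻): pKₐ(HCl) ≈ -7
nitrate: pKₐ(HNO₃) ≈ -1.3
fluoride: pKₐ(HF) ≈ 3.2
p-nitrophenoxide: pKₐ(p-nitrophenol) ≈ 7.2

p-nitrophenoxide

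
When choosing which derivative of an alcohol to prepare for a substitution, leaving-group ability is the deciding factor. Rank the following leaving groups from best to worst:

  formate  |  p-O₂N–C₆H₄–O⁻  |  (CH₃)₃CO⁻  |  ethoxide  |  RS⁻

A good leaving group is a weak base: the lower the pKₐ of its conjugate acid, the more readily it departs.
formate: pKₐ(HCOOH) ≈ 3.8 — resonance-stabilised carboxylate
p-O₂N–C₆H₄–O⁻: pKₐ(p-nitrophenol) ≈ 7.2
RS⁻: pKₐ(RSH (a thiol)) ≈ 10.5 — moderately basic; rarely leaves without activation
ethoxide: pKₐ(CH₃CH₂OH) ≈ 16 — strong base; alkoxides do not leave unassisted
(CH₃)₃CO⁻: pKₐ(t-BuOH) ≈ 18 — bulky, strongly basic alkoxide

formate > p-O₂N–C₆H₄–O⁻ > RS⁻ > ethoxide > (CH₃)₃CO⁻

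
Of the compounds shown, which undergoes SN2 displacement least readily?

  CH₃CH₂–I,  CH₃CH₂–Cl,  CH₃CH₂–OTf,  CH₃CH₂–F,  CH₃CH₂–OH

CH₃CH₂–OH

Identical carbon frameworks mean the comparison reduces to leaving-group quality.
A good leaving group is a weak base: the lower the pKₐ of its conjugate acid, the more readily it departs.
CH₃CH₂–OTf loses OTf⁻: pKₐ(CF₃SO₃H (triflic acid)) ≈ -14
CH₃CH₂–I loses I⁻: pKₐ(HI) ≈ -10
CH₃CH₂–Cl loses Cl⁻: pKₐ(HCl) ≈ -7
CH₃CH₂–F loses F⁻: pKₐ(HF) ≈ 3.2
CH₃CH₂–OH loses OH⁻: pKₐ(H₂O) ≈ 15.7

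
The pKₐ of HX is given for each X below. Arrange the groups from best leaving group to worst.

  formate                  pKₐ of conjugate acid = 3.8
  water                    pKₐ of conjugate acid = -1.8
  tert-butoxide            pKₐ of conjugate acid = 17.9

Lower conjugate-acid pKₐ ⇒ weaker base ⇒ better leaving group.
Sorting by the given values: water (-1.8), formate (3.8), tert-butoxide (17.9).

water > formate > tert-butoxide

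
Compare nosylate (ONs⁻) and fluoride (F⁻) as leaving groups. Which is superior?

nosylate (ONs⁻)

nosylate (ONs⁻) is the better leaving group.
pKₐ(p-O₂NC₆H₄SO₃H) ≈ -3.5 versus pKₐ(HF) ≈ 3.2: nosylate (ONs⁻) is the much weaker base.
P-nitro group further stabilises the sulfonate.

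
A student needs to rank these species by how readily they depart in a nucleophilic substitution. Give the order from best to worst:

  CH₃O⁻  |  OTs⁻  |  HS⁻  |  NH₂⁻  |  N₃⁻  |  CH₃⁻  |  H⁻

OTs⁻ > N₃⁻ > HS⁻ > CH₃O⁻ > H⁻ > NH₂⁻ > CH₃⁻

The more stable X⁻ (or X) is on its own — i.e. the weaker a base it is — the better a leaving group it makes.
OTs⁻: pKₐ(p-CH₃C₆H₄SO₃H (TsOH)) ≈ -2.8 — resonance-delocalised arenesulfonate
N₃⁻: pKₐ(HN₃) ≈ 4.7
HS⁻: pKₐ(H₂S) ≈ 7 — larger and more polarisable than the oxygen analogue
CH₃O⁻: pKₐ(CH₃OH) ≈ 15.5 — strong base; alkoxides do not leave unassisted
H⁻: pKₐ(H₂) ≈ 36
NH₂⁻: pKₐ(NH₃) ≈ 38 — extremely strong base; never a leaving group
CH₃⁻: pKₐ(CH₄) ≈ 48 — unstabilised carbanion; the worst conceivable leaving group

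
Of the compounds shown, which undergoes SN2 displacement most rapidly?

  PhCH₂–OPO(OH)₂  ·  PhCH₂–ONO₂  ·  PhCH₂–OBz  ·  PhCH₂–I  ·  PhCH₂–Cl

PhCH₂–I

The skeletons are identical, so relative rate is governed entirely by leaving-group ability.
The more stable X⁻ (or X) is on its own — i.e. the weaker a base it is — the better a leaving group it makes.
PhCH₂–I loses I⁻: pKₐ(HI) ≈ -10
PhCH₂–Cl loses Cl⁻: pKₐ(HCl) ≈ -7
PhCH₂–ONO₂ loses NO₃⁻: pKₐ(HNO₃) ≈ -1.3
PhCH₂–OPO(OH)₂ loses H₂PO₄⁻: pKₐ(H₃PO₄) ≈ 2.1
PhCH₂–OBz loses PhCOO⁻: pKₐ(C₆H₅COOH) ≈ 4.2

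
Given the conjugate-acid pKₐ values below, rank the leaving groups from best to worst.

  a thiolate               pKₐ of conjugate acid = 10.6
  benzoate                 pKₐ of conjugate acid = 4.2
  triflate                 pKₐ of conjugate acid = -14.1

Lower conjugate-acid pKₐ ⇒ weaker base ⇒ better leaving group.
Sorting by the given values: triflate (-14.1), benzoate (4.2), a thiolate (10.6).

triflate > benzoate > a thiolate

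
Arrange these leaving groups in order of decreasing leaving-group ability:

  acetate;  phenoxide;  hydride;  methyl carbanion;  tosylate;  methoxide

tosylate > acetate > phenoxide > methoxide > hydride > methyl carbanion

tosylate: pKₐ(p-CH₃C₆H₄SO₃H (TsOH)) ≈ -2.8
acetate: pKₐ(CH₃COOH) ≈ 4.8 — resonance-stabilised but still a weak base
phenoxide: pKₐ(C₆H₅OH (phenol)) ≈ 10 — resonance into the ring helps, but still a poor LG
methoxide: pKₐ(CH₃OH) ≈ 15.5 — strong base; alkoxides do not leave unassisted
hydride: pKₐ(H₂) ≈ 36
methyl carbanion: pKₐ(CH₄) ≈ 48 — unstabilised carbanion; the worst conceivable leaving group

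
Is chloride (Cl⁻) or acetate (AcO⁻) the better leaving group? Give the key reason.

chloride (Cl⁻) is the better leaving group.
pKₐ(HCl) ≈ -7 versus pKₐ(CH₃COOH) ≈ 4.8: chloride (Cl⁻) is the much weaker base.
Moderately weak base.

chloride (Cl⁻)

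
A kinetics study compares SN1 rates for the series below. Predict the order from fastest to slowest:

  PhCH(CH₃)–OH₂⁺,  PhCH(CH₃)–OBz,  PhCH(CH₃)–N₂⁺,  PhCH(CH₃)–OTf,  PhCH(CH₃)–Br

PhCH(CH₃)–N₂⁺ > PhCH(CH₃)–OTf > PhCH(CH₃)–Br > PhCH(CH₃)–OH₂⁺ > PhCH(CH₃)–OBz

With the same alkyl group throughout, only the leaving group differentiates the rates.
Rank by basicity of the departing species: weakest base leaves most easily.
PhCH(CH₃)–N₂⁺ loses N₂: no meaningful conjugate acid; N₂ departs as an exceptionally stable neutral molecule
PhCH(CH₃)–OTf loses OTf⁻: pKₐ(CF₃SO₃H (triflic acid)) ≈ -14
PhCH(CH₃)–Br loses Br⁻: pKₐ(HBr) ≈ -9
PhCH(CH₃)–OH₂⁺ loses H₂O: pKₐ(H₃O⁺) ≈ -1.7
PhCH(CH₃)–OBz loses PhCOO⁻: pKₐ(C₆H₅COOH) ≈ 4.2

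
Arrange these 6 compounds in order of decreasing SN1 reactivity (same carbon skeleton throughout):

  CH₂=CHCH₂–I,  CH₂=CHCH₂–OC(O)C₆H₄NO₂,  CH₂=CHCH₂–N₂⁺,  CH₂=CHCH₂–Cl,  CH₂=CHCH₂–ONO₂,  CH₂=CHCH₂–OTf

CH₂=CHCH₂–N₂⁺ > CH₂=CHCH₂–OTf > CH₂=CHCH₂–I > CH₂=CHCH₂–Cl > CH₂=CHCH₂–ONO₂ > CH₂=CHCH₂–OC(O)C₆H₄NO₂

Same R in every case — rank the leaving groups.
A good leaving group is a weak base: the lower the pKₐ of its conjugate acid, the more readily it departs.
CH₂=CHCH₂–N₂⁺ loses N₂: no meaningful conjugate acid; N₂ departs as an exceptionally stable neutral molecule
CH₂=CHCH₂–OTf loses OTf⁻: pKₐ(CF₃SO₃H (triflic acid)) ≈ -14
CH₂=CHCH₂–I loses I⁻: pKₐ(HI) ≈ -10
CH₂=CHCH₂–Cl loses Cl⁻: pKₐ(HCl) ≈ -7
CH₂=CHCH₂–ONO₂ loses NO₃⁻: pKₐ(HNO₃) ≈ -1.3
CH₂=CHCH₂–OC(O)C₆H₄NO₂ loses p-O₂N–C₆H₄–COO⁻: pKₐ(p-nitrobenzoic acid) ≈ 3.4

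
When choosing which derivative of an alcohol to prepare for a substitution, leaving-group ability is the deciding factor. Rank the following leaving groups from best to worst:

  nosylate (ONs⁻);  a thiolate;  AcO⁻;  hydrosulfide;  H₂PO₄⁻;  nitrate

Rank by basicity of the departing species: weakest base leaves most easily.
nosylate (ONs⁻): pKₐ(p-O₂NC₆H₄SO₃H) ≈ -3.5
nitrate: pKₐ(HNO₃) ≈ -1.3
H₂PO₄⁻: pKₐ(H₃PO₄) ≈ 2.1
AcO⁻: pKₐ(CH₃COOH) ≈ 4.8
hydrosulfide: pKₐ(H₂S) ≈ 7
a thiolate: pKₐ(RSH (a thiol)) ≈ 10.5

nosylate (ONs⁻) > nitrate > H₂PO₄⁻ > AcO⁻ > hydrosulfide > a thiolate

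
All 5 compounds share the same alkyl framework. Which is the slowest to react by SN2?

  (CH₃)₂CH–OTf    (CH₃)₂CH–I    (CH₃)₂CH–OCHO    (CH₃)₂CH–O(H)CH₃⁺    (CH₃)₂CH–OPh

The skeletons are identical, so relative rate is governed entirely by leaving-group ability.
A good leaving group is a weak base: the lower the pKₐ of its conjugate acid, the more readily it departs.
(CH₃)₂CH–OTf loses OTf⁻: pKₐ(CF₃SO₃H (triflic acid)) ≈ -14
(CH₃)₂CH–I loses I⁻: pKₐ(HI) ≈ -10
(CH₃)₂CH–O(H)CH₃⁺ loses R'OH: pKₐ(R'OH₂⁺) ≈ -2.4
(CH₃)₂CH–OCHO loses HCOO⁻: pKₐ(HCOOH) ≈ 3.8
(CH₃)₂CH–OPh loses PhO⁻: pKₐ(C₆H₅OH (phenol)) ≈ 10

(CH₃)₂CH–OPh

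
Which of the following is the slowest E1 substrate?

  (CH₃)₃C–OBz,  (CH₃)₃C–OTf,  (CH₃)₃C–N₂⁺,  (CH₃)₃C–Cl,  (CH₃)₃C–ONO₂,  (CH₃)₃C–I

With the same alkyl group throughout, only the leaving group differentiates the rates.
Leaving-group ability tracks the stability of the departed species; conjugate-acid pKₐ is the usual yardstick (lower pKₐ → better LG).
(CH₃)₃C–N₂⁺ loses N₂: no meaningful conjugate acid; N₂ departs as an exceptionally stable neutral molecule
(CH₃)₃C–OTf loses OTf⁻: pKₐ(CF₃SO₃H (triflic acid)) ≈ -14
(CH₃)₃C–I loses I⁻: pKₐ(HI) ≈ -10
(CH₃)₃C–Cl loses Cl⁻: pKₐ(HCl) ≈ -7
(CH₃)₃C–ONO₂ loses NO₃⁻: pKₐ(HNO₃) ≈ -1.3
(CH₃)₃C–OBz loses PhCOO⁻: pKₐ(C₆H₅COOH) ≈ 4.2

(CH₃)₃C–OBz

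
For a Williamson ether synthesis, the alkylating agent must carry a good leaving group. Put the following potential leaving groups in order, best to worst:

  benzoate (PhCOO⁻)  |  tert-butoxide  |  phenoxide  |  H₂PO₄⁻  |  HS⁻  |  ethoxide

H₂PO₄⁻: pKₐ(H₃PO₄) ≈ 2.1
benzoate (PhCOO⁻): pKₐ(C₆H₅COOH) ≈ 4.2 — aryl carboxylate
HS⁻: pKₐ(H₂S) ≈ 7
phenoxide: pKₐ(C₆H₅OH (phenol)) ≈ 10
ethoxide: pKₐ(CH₃CH₂OH) ≈ 16
tert-butoxide: pKₐ(t-BuOH) ≈ 18

H₂PO₄⁻ > benzoate (PhCOO⁻) > HS⁻ > phenoxide > ethoxide > tert-butoxide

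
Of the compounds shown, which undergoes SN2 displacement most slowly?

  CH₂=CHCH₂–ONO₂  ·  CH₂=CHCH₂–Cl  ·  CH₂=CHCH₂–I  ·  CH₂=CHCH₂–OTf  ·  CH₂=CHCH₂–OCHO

CH₂=CHCH₂–OCHO

The skeletons are identical, so relative rate is governed entirely by leaving-group ability.
Leaving-group ability tracks the stability of the departed species; conjugate-acid pKₐ is the usual yardstick (lower pKₐ → better LG).
CH₂=CHCH₂–OTf loses OTf⁻: pKₐ(CF₃SO₃H (triflic acid)) ≈ -14
CH₂=CHCH₂–I loses I⁻: pKₐ(HI) ≈ -10
CH₂=CHCH₂–Cl loses Cl⁻: pKₐ(HCl) ≈ -7
CH₂=CHCH₂–ONO₂ loses NO₃⁻: pKₐ(HNO₃) ≈ -1.3
CH₂=CHCH₂–OCHO loses HCOO⁻: pKₐ(HCOOH) ≈ 3.8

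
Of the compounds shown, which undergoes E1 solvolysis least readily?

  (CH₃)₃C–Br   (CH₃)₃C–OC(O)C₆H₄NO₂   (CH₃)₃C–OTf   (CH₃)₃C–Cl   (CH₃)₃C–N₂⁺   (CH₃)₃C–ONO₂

The skeletons are identical, so relative rate is governed entirely by leaving-group ability.
The more stable X⁻ (or X) is on its own — i.e. the weaker a base it is — the better a leaving group it makes.
(CH₃)₃C–N₂⁺ loses N₂: no meaningful conjugate acid; N₂ departs as an exceptionally stable neutral molecule
(CH₃)₃C–OTf loses OTf⁻: pKₐ(CF₃SO₃H (triflic acid)) ≈ -14
(CH₃)₃C–Br loses Br⁻: pKₐ(HBr) ≈ -9
(CH₃)₃C–Cl loses Cl⁻: pKₐ(HCl) ≈ -7
(CH₃)₃C–ONO₂ loses NO₃⁻: pKₐ(HNO₃) ≈ -1.3
(CH₃)₃C–OC(O)C₆H₄NO₂ loses p-O₂N–C₆H₄–COO⁻: pKₐ(p-nitrobenzoic acid) ≈ 3.4

(CH₃)₃C–OC(O)C₆H₄NO₂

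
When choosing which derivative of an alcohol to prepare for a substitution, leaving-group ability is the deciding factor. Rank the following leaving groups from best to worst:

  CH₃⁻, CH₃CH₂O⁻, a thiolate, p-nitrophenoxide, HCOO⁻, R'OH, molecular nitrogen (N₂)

Rank by basicity of the departing species: weakest base leaves most easily.
molecular nitrogen (N₂): no meaningful conjugate acid; N₂ departs as an exceptionally stable neutral molecule
R'OH: pKₐ(R'OH₂⁺) ≈ -2.4
HCOO⁻: pKₐ(HCOOH) ≈ 3.8
p-nitrophenoxide: pKₐ(p-nitrophenol) ≈ 7.2
a thiolate: pKₐ(RSH (a thiol)) ≈ 10.5
CH₃CH₂O⁻: pKₐ(CH₃CH₂OH) ≈ 16
CH₃⁻: pKₐ(CH₄) ≈ 48

molecular nitrogen (N₂) > R'OH > HCOO⁻ > p-nitrophenoxide > a thiolate > CH₃CH₂O⁻ > CH₃⁻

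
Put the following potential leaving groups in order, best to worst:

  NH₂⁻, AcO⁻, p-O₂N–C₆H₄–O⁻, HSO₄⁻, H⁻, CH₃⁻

HSO₄⁻ > AcO⁻ > p-O₂N–C₆H₄–O⁻ > H⁻ > NH₂⁻ > CH₃⁻

HSO₄⁻: pKₐ(H₂SO₄) ≈ -3
AcO⁻: pKₐ(CH₃COOH) ≈ 4.8 — resonance-stabilised but still a weak base
p-O₂N–C₆H₄–O⁻: pKₐ(p-nitrophenol) ≈ 7.2
H⁻: pKₐ(H₂) ≈ 36
NH₂⁻: pKₐ(NH₃) ≈ 38 — extremely strong base; never a leaving group
CH₃⁻: pKₐ(CH₄) ≈ 48 — unstabilised carbanion; the worst conceivable leaving group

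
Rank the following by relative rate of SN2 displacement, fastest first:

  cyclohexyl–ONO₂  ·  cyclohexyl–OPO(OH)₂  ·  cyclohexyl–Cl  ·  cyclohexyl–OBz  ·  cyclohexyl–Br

cyclohexyl–Br > cyclohexyl–Cl > cyclohexyl–ONO₂ > cyclohexyl–OPO(OH)₂ > cyclohexyl–OBz

Same R in every case — rank the leaving groups.
Leaving-group ability tracks the stability of the departed species; conjugate-acid pKₐ is the usual yardstick (lower pKₐ → better LG).
cyclohexyl–Br loses Br⁻: pKₐ(HBr) ≈ -9
cyclohexyl–Cl loses Cl⁻: pKₐ(HCl) ≈ -7
cyclohexyl–ONO₂ loses NO₃⁻: pKₐ(HNO₃) ≈ -1.3
cyclohexyl–OPO(OH)₂ loses H₂PO₄⁻: pKₐ(H₃PO₄) ≈ 2.1
cyclohexyl–OBz loses PhCOO⁻: pKₐ(C₆H₅COOH) ≈ 4.2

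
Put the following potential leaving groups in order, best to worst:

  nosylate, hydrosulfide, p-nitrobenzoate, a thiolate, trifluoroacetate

A good leaving group is a weak base: the lower the pKₐ of its conjugate acid, the more readily it departs.
nosylate: pKₐ(p-O₂NC₆H₄SO₃H) ≈ -3.5 — p-nitro group further stabilises the sulfonate
trifluoroacetate: pKₐ(CF₃COOH) ≈ 0.2 — strongly electron-withdrawing CF₃ stabilises the carboxylate
p-nitrobenzoate: pKₐ(p-nitrobenzoic acid) ≈ 3.4
hydrosulfide: pKₐ(H₂S) ≈ 7
a thiolate: pKₐ(RSH (a thiol)) ≈ 10.5

nosylate > trifluoroacetate > p-nitrobenzoate > hydrosulfide > a thiolate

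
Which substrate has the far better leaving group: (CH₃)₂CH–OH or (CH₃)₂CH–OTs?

From (CH₃)₂CH–OH the departing group would be OH⁻ (pKₐ(H₂O) ≈ 15.7). Strong base; essentially never leaves without prior activation.
From (CH₃)₂CH–OTs the leaving group is OTs⁻ (pKₐ(p-CH₃C₆H₄SO₃H (TsOH)) ≈ -2.8). Resonance-delocalised arenesulfonate.
(In practice (CH₃)₂CH–OTs is made from (CH₃)₂CH–OH by treatment with TsCl / pyridine, converting the hydroxyl into a tosylate.)

(CH₃)₂CH–OTs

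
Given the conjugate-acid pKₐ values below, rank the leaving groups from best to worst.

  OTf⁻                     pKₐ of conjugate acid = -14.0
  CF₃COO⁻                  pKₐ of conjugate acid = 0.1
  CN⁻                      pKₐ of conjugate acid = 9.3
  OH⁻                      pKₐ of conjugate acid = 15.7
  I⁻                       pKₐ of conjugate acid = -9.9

OTf⁻ > I⁻ > CF₃COO⁻ > CN⁻ > OH⁻

Lower conjugate-acid pKₐ ⇒ weaker base ⇒ better leaving group.
Sorting by the given values: OTf⁻ (-14.0), I⁻ (-9.9), CF₃COO⁻ (0.1), CN⁻ (9.3), OH⁻ (15.7).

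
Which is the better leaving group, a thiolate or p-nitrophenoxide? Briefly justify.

p-nitrophenoxide is the better leaving group.
pKₐ(p-nitrophenol) ≈ 7.2 versus pKₐ(RSH (a thiol)) ≈ 10.5: p-nitrophenoxide is the much weaker base.
Nitro group delocalises the charge; the classic chromogenic LG.

p-nitrophenoxide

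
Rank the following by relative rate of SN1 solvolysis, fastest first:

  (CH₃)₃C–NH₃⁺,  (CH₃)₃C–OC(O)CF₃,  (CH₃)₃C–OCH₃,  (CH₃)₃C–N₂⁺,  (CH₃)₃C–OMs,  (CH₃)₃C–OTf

With the same alkyl group throughout, only the leaving group differentiates the rates.
Rank by basicity of the departing species: weakest base leaves most easily.
(CH₃)₃C–N₂⁺ loses N₂: no meaningful conjugate acid; N₂ departs as an exceptionally stable neutral molecule
(CH₃)₃C–OTf loses OTf⁻: pKₐ(CF₃SO₃H (triflic acid)) ≈ -14
(CH₃)₃C–OMs loses OMs⁻: pKₐ(CH₃SO₃H (MsOH)) ≈ -1.9
(CH₃)₃C–OC(O)CF₃ loses CF₃COO⁻: pKₐ(CF₃COOH) ≈ 0.2
(CH₃)₃C–NH₃⁺ loses NH₃: pKₐ(NH₄⁺) ≈ 9.2
(CH₃)₃C–OCH₃ loses CH₃O⁻: pKₐ(CH₃OH) ≈ 15.5

(CH₃)₃C–N₂⁺ > (CH₃)₃C–OTf > (CH₃)₃C–OMs > (CH₃)₃C–OC(O)CF₃ > (CH₃)₃C–NH₃⁺ > (CH₃)₃C–OCH₃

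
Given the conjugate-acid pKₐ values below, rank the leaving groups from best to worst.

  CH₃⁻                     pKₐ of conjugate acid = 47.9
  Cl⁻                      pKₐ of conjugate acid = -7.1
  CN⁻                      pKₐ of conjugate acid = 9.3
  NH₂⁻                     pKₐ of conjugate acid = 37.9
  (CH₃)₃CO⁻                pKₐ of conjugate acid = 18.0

Lower conjugate-acid pKₐ ⇒ weaker base ⇒ better leaving group.
Sorting by the given values: Cl⁻ (-7.1), CN⁻ (9.3), (CH₃)₃CO⁻ (18.0), NH₂⁻ (37.9), CH₃⁻ (47.9).

Cl⁻ > CN⁻ > (CH₃)₃CO⁻ > NH₂⁻ > CH₃⁻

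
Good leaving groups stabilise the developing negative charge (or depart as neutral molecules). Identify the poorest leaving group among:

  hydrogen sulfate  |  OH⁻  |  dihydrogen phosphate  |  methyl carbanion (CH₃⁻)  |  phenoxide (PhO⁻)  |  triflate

methyl carbanion (CH₃⁻)

Rank by basicity of the departing species: weakest base leaves most easily.
triflate: pKₐ(CF₃SO₃H (triflic acid)) ≈ -14
hydrogen sulfate: pKₐ(H₂SO₄) ≈ -3
dihydrogen phosphate: pKₐ(H₃PO₄) ≈ 2.1
phenoxide (PhO⁻): pKₐ(C₆H₅OH (phenol)) ≈ 10
OH⁻: pKₐ(H₂O) ≈ 15.7
methyl carbanion (CH₃⁻): pKₐ(CH₄) ≈ 48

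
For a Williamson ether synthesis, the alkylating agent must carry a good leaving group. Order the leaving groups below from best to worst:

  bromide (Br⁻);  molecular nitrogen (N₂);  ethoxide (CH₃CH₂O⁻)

Rank by basicity of the departing species: weakest base leaves most easily.
molecular nitrogen (N₂): no meaningful conjugate acid; N₂ departs as an exceptionally stable neutral molecule
bromide (Br⁻): pKₐ(HBr) ≈ -9
ethoxide (CH₃CH₂O⁻): pKₐ(CH₃CH₂OH) ≈ 16

molecular nitrogen (N₂) > bromide (Br⁻) > ethoxide (CH₃CH₂O⁻)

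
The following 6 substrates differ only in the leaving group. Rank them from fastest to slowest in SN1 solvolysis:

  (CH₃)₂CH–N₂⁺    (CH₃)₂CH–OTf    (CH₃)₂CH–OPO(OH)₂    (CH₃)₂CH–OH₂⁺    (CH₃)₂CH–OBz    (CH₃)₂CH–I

Identical carbon frameworks mean the comparison reduces to leaving-group quality.
The more stable X⁻ (or X) is on its own — i.e. the weaker a base it is — the better a leaving group it makes.
(CH₃)₂CH–N₂⁺ loses N₂: no meaningful conjugate acid; N₂ departs as an exceptionally stable neutral molecule
(CH₃)₂CH–OTf loses OTf⁻: pKₐ(CF₃SO₃H (triflic acid)) ≈ -14
(CH₃)₂CH–I loses I⁻: pKₐ(HI) ≈ -10
(CH₃)₂CH–OH₂⁺ loses H₂O: pKₐ(H₃O⁺) ≈ -1.7
(CH₃)₂CH–OPO(OH)₂ loses H₂PO₄⁻: pKₐ(H₃PO₄) ≈ 2.1
(CH₃)₂CH–OBz loses PhCOO⁻: pKₐ(C₆H₅COOH) ≈ 4.2

(CH₃)₂CH–N₂⁺ > (CH₃)₂CH–OTf > (CH₃)₂CH–I > (CH₃)₂CH–OH₂⁺ > (CH₃)₂CH–OPO(OH)₂ > (CH₃)₂CH–OBz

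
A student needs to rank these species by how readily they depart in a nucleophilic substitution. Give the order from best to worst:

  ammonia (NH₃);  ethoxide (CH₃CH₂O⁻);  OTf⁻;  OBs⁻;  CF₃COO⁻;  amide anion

OTf⁻ > OBs⁻ > CF₃COO⁻ > ammonia (NH₃) > ethoxide (CH₃CH₂O⁻) > amide anion

Rank by basicity of the departing species: weakest base leaves most easily.
OTf⁻: pKₐ(CF₃SO₃H (triflic acid)) ≈ -14
OBs⁻: pKₐ(p-BrC₆H₄SO₃H) ≈ -2.8
CF₃COO⁻: pKₐ(CF₃COOH) ≈ 0.2
ammonia (NH₃): pKₐ(NH₄⁺) ≈ 9.2
ethoxide (CH₃CH₂O⁻): pKₐ(CH₃CH₂OH) ≈ 16
amide anion: pKₐ(NH₃) ≈ 38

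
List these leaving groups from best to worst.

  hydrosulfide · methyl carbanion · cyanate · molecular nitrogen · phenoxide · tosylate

molecular nitrogen: no meaningful conjugate acid; N₂ departs as an exceptionally stable neutral molecule
tosylate: pKₐ(p-CH₃C₆H₄SO₃H (TsOH)) ≈ -2.8
cyanate: pKₐ(HOCN) ≈ 3.5
hydrosulfide: pKₐ(H₂S) ≈ 7
phenoxide: pKₐ(C₆H₅OH (phenol)) ≈ 10
methyl carbanion: pKₐ(CH₄) ≈ 48

molecular nitrogen > tosylate > cyanate > hydrosulfide > phenoxide > methyl carbanion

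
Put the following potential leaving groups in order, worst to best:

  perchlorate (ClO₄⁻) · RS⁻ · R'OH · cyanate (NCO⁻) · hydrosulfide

RS⁻ < hydrosulfide < cyanate (NCO⁻) < R'OH < perchlorate (ClO₄⁻)

perchlorate (ClO₄⁻): pKₐ(HClO₄) ≈ -10
R'OH: pKₐ(R'OH₂⁺) ≈ -2.4
cyanate (NCO⁻): pKₐ(HOCN) ≈ 3.5
hydrosulfide: pKₐ(H₂S) ≈ 7
RS⁻: pKₐ(RSH (a thiol)) ≈ 10.5
The question asks for worst first, so the sequence is read in increasing leaving-group ability.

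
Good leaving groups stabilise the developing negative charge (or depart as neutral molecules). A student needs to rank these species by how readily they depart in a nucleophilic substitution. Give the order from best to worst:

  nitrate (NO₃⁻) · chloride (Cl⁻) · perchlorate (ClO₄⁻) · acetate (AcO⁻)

Rank by basicity of the departing species: weakest base leaves most easily.
perchlorate (ClO₄⁻): pKₐ(HClO₄) ≈ -10
chloride (Cl⁻): pKₐ(HCl) ≈ -7 — moderately weak base
nitrate (NO₃⁻): pKₐ(HNO₃) ≈ -1.3
acetate (AcO⁻): pKₐ(CH₃COOH) ≈ 4.8 — resonance-stabilised but still a weak base

perchlorate (ClO₄⁻) > chloride (Cl⁻) > nitrate (NO₃⁻) > acetate (AcO⁻)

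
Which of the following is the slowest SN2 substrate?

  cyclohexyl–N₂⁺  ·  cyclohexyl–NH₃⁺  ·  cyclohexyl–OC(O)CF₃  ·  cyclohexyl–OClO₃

cyclohexyl–NH₃⁺

The skeletons are identical, so relative rate is governed entirely by leaving-group ability.
Leaving-group ability tracks the stability of the departed species; conjugate-acid pKₐ is the usual yardstick (lower pKₐ → better LG).
cyclohexyl–N₂⁺ loses N₂: no meaningful conjugate acid; N₂ departs as an exceptionally stable neutral molecule
cyclohexyl–OClO₃ loses ClO₄⁻: pKₐ(HClO₄) ≈ -10
cyclohexyl–OC(O)CF₃ loses CF₃COO⁻: pKₐ(CF₃COOH) ≈ 0.2
cyclohexyl–NH₃⁺ loses NH₃: pKₐ(NH₄⁺) ≈ 9.2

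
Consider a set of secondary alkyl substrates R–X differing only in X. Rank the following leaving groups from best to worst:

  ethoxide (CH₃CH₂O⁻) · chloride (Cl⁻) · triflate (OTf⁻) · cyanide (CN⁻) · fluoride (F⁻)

The more stable X⁻ (or X) is on its own — i.e. the weaker a base it is — the better a leaving group it makes.
triflate (OTf⁻): pKₐ(CF₃SO₃H (triflic acid)) ≈ -14
chloride (Cl⁻): pKₐ(HCl) ≈ -7
fluoride (F⁻): pKₐ(HF) ≈ 3.2
cyanide (CN⁻): pKₐ(HCN) ≈ 9.2
ethoxide (CH₃CH₂O⁻): pKₐ(CH₃CH₂OH) ≈ 16

triflate (OTf⁻) > chloride (Cl⁻) > fluoride (F⁻) > cyanide (CN⁻) > ethoxide (CH₃CH₂O⁻)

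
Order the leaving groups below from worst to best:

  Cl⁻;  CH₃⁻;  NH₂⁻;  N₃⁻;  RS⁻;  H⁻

CH₃⁻ < NH₂⁻ < H⁻ < RS⁻ < N₃⁻ < Cl⁻

The more stable X⁻ (or X) is on its own — i.e. the weaker a base it is — the better a leaving group it makes.
Cl⁻: pKₐ(HCl) ≈ -7
N₃⁻: pKₐ(HN₃) ≈ 4.7
RS⁻: pKₐ(RSH (a thiol)) ≈ 10.5 — moderately basic; rarely leaves without activation
H⁻: pKₐ(H₂) ≈ 36 — extremely strong base; leaves only in special hydride-transfer contexts
NH₂⁻: pKₐ(NH₃) ≈ 38 — extremely strong base; never a leaving group
CH₃⁻: pKₐ(CH₄) ≈ 48 — unstabilised carbanion; the worst conceivable leaving group
Reversing gives the worst-to-best order requested.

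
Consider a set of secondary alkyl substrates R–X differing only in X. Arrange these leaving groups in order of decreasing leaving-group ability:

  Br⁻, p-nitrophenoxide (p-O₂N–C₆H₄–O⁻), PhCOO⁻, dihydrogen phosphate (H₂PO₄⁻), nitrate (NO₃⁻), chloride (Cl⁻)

Br⁻ > chloride (Cl⁻) > nitrate (NO₃⁻) > dihydrogen phosphate (H₂PO₄⁻) > PhCOO⁻ > p-nitrophenoxide (p-O₂N–C₆H₄–O⁻)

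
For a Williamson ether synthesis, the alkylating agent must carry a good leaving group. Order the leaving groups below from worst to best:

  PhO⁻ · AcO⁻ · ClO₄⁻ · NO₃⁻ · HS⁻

PhO⁻ < HS⁻ < AcO⁻ < NO₃⁻ < ClO₄⁻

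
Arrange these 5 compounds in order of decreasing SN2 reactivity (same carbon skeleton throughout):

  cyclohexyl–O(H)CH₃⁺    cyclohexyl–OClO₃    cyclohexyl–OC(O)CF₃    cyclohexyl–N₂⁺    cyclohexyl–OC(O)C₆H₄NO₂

The skeletons are identical, so relative rate is governed entirely by leaving-group ability.
The more stable X⁻ (or X) is on its own — i.e. the weaker a base it is — the better a leaving group it makes.
cyclohexyl–N₂⁺ loses N₂: no meaningful conjugate acid; N₂ departs as an exceptionally stable neutral molecule
cyclohexyl–OClO₃ loses ClO₄⁻: pKₐ(HClO₄) ≈ -10
cyclohexyl–O(H)CH₃⁺ loses R'OH: pKₐ(R'OH₂⁺) ≈ -2.4
cyclohexyl–OC(O)CF₃ loses CF₃COO⁻: pKₐ(CF₃COOH) ≈ 0.2
cyclohexyl–OC(O)C₆H₄NO₂ loses p-O₂N–C₆H₄–COO⁻: pKₐ(p-nitrobenzoic acid) ≈ 3.4

cyclohexyl–N₂⁺ > cyclohexyl–OClO₃ > cyclohexyl–O(H)CH₃⁺ > cyclohexyl–OC(O)CF₃ > cyclohexyl–OC(O)C₆H₄NO₂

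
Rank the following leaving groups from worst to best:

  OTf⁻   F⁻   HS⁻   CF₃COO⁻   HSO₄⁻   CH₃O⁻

CH₃O⁻ < HS⁻ < F⁻ < CF₃COO⁻ < HSO₄⁻ < OTf⁻

The more stable X⁻ (or X) is on its own — i.e. the weaker a base it is — the better a leaving group it makes.
OTf⁻: pKₐ(CF₃SO₃H (triflic acid)) ≈ -14 — charge spread over three oxygens and a CF₃ group; the premier leaving group in synthesis
HSO₄⁻: pKₐ(H₂SO₄) ≈ -3
CF₃COO⁻: pKₐ(CF₃COOH) ≈ 0.2 — strongly electron-withdrawing CF₃ stabilises the carboxylate
F⁻: pKₐ(HF) ≈ 3.2
HS⁻: pKₐ(H₂S) ≈ 7 — larger and more polarisable than the oxygen analogue
CH₃O⁻: pKₐ(CH₃OH) ≈ 15.5 — strong base; alkoxides do not leave unassisted
Listed from poorest to best leaving group as asked.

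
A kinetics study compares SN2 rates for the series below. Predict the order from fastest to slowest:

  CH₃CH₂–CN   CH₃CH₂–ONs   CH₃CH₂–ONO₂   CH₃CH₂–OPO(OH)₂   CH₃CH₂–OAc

CH₃CH₂–ONs > CH₃CH₂–ONO₂ > CH₃CH₂–OPO(OH)₂ > CH₃CH₂–OAc > CH₃CH₂–CN

Same R in every case — rank the leaving groups.
The more stable X⁻ (or X) is on its own — i.e. the weaker a base it is — the better a leaving group it makes.
CH₃CH₂–ONs loses ONs⁻: pKₐ(p-O₂NC₆H₄SO₃H) ≈ -3.5
CH₃CH₂–ONO₂ loses NO₃⁻: pKₐ(HNO₃) ≈ -1.3
CH₃CH₂–OPO(OH)₂ loses H₂PO₄⁻: pKₐ(H₃PO₄) ≈ 2.1
CH₃CH₂–OAc loses AcO⁻: pKₐ(CH₃COOH) ≈ 4.8
CH₃CH₂–CN loses CN⁻: pKₐ(HCN) ≈ 9.2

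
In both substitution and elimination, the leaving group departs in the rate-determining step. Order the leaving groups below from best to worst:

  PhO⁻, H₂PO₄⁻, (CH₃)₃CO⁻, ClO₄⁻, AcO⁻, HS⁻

The more stable X⁻ (or X) is on its own — i.e. the weaker a base it is — the better a leaving group it makes.
ClO₄⁻: pKₐ(HClO₄) ≈ -10 — extremely weak base; rarely used for safety reasons
H₂PO₄⁻: pKₐ(H₃PO₄) ≈ 2.1
AcO⁻: pKₐ(CH₃COOH) ≈ 4.8
HS⁻: pKₐ(H₂S) ≈ 7
PhO⁻: pKₐ(C₆H₅OH (phenol)) ≈ 10 — resonance into the ring helps, but still a poor LG
(CH₃)₃CO⁻: pKₐ(t-BuOH) ≈ 18 — bulky, strongly basic alkoxide

ClO₄⁻ > H₂PO₄⁻ > AcO⁻ > HS⁻ > PhO⁻ > (CH₃)₃CO⁻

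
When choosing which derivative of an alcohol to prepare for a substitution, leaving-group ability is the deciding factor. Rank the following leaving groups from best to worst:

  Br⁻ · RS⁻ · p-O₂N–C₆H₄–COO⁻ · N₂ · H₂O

The more stable X⁻ (or X) is on its own — i.e. the weaker a base it is — the better a leaving group it makes.
N₂: no meaningful conjugate acid; N₂ departs as an exceptionally stable neutral molecule
Br⁻: pKₐ(HBr) ≈ -9
H₂O: pKₐ(H₃O⁺) ≈ -1.7
p-O₂N–C₆H₄–COO⁻: pKₐ(p-nitrobenzoic acid) ≈ 3.4 — electron-withdrawing nitro group stabilises the carboxylate
RS⁻: pKₐ(RSH (a thiol)) ≈ 10.5

N₂ > Br⁻ > H₂O > p-O₂N–C₆H₄–COO⁻ > RS⁻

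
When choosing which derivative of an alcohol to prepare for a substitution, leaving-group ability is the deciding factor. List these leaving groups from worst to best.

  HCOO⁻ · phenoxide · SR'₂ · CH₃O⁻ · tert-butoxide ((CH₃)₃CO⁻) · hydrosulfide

Leaving-group ability tracks the stability of the departed species; conjugate-acid pKₐ is the usual yardstick (lower pKₐ → better LG).
SR'₂: pKₐ(R'₂SH⁺) ≈ -7
HCOO⁻: pKₐ(HCOOH) ≈ 3.8
hydrosulfide: pKₐ(H₂S) ≈ 7
phenoxide: pKₐ(C₆H₅OH (phenol)) ≈ 10
CH₃O⁻: pKₐ(CH₃OH) ≈ 15.5
tert-butoxide ((CH₃)₃CO⁻): pKₐ(t-BuOH) ≈ 18
Reversing gives the worst-to-best order requested.

tert-butoxide ((CH₃)₃CO⁻) < CH₃O⁻ < phenoxide < hydrosulfide < HCOO⁻ < SR'₂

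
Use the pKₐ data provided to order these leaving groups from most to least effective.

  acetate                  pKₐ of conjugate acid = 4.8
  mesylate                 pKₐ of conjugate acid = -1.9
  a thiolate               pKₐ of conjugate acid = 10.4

mesylate > acetate > a thiolate

Lower conjugate-acid pKₐ ⇒ weaker base ⇒ better leaving group.
Sorting by the given values: mesylate (-1.9), acetate (4.8), a thiolate (10.4).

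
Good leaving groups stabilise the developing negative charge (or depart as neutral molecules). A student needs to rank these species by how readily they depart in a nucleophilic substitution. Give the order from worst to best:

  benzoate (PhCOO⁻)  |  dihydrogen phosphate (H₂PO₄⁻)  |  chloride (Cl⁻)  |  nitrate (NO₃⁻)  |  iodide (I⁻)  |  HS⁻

A good leaving group is a weak base: the lower the pKₐ of its conjugate acid, the more readily it departs.
iodide (I⁻): pKₐ(HI) ≈ -10
chloride (Cl⁻): pKₐ(HCl) ≈ -7 — moderately weak base
nitrate (NO₃⁻): pKₐ(HNO₃) ≈ -1.3
dihydrogen phosphate (H₂PO₄⁻): pKₐ(H₃PO₄) ≈ 2.1 — moderate base; biological leaving group after further activation
benzoate (PhCOO⁻): pKₐ(C₆H₅COOH) ≈ 4.2
HS⁻: pKₐ(H₂S) ≈ 7
The question asks for worst first, so the sequence is read in increasing leaving-group ability.

HS⁻ < benzoate (PhCOO⁻) < dihydrogen phosphate (H₂PO₄⁻) < nitrate (NO₃⁻) < chloride (Cl⁻) < iodide (I⁻)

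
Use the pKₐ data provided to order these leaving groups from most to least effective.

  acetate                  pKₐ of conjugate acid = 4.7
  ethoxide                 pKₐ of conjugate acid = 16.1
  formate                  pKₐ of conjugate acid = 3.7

formate > acetate > ethoxide

Lower conjugate-acid pKₐ ⇒ weaker base ⇒ better leaving group.
Sorting by the given values: formate (3.7), acetate (4.7), ethoxide (16.1).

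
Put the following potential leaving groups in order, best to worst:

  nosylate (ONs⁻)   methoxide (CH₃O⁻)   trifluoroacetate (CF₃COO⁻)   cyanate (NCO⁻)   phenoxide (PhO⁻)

nosylate (ONs⁻) > trifluoroacetate (CF₃COO⁻) > cyanate (NCO⁻) > phenoxide (PhO⁻) > methoxide (CH₃O⁻)

The more stable X⁻ (or X) is on its own — i.e. the weaker a base it is — the better a leaving group it makes.
nosylate (ONs⁻): pKₐ(p-O₂NC₆H₄SO₃H) ≈ -3.5 — p-nitro group further stabilises the sulfonate
trifluoroacetate (CF₃COO⁻): pKₐ(CF₃COOH) ≈ 0.2
cyanate (NCO⁻): pKₐ(HOCN) ≈ 3.5 — resonance between N and O
phenoxide (PhO⁻): pKₐ(C₆H₅OH (phenol)) ≈ 10
methoxide (CH₃O⁻): pKₐ(CH₃OH) ≈ 15.5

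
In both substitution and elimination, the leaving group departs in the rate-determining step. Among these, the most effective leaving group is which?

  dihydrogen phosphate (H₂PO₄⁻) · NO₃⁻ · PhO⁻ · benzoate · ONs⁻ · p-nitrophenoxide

ONs⁻

The more stable X⁻ (or X) is on its own — i.e. the weaker a base it is — the better a leaving group it makes.
ONs⁻: pKₐ(p-O₂NC₆H₄SO₃H) ≈ -3.5
NO₃⁻: pKₐ(HNO₃) ≈ -1.3
dihydrogen phosphate (H₂PO₄⁻): pKₐ(H₃PO₄) ≈ 2.1
benzoate: pKₐ(C₆H₅COOH) ≈ 4.2
p-nitrophenoxide: pKₐ(p-nitrophenol) ≈ 7.2
PhO⁻: pKₐ(C₆H₅OH (phenol)) ≈ 10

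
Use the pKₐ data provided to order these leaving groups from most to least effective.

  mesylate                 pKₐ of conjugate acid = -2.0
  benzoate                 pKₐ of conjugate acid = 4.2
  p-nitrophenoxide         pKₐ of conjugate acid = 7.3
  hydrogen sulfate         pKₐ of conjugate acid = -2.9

Lower conjugate-acid pKₐ ⇒ weaker base ⇒ better leaving group.
Sorting by the given values: hydrogen sulfate (-2.9), mesylate (-2.0), benzoate (4.2), p-nitrophenoxide (7.3).

hydrogen sulfate > mesylate > benzoate > p-nitrophenoxide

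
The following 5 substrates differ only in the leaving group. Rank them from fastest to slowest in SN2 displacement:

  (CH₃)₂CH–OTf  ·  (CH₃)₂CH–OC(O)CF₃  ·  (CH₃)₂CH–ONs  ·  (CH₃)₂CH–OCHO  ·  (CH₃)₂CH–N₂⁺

(CH₃)₂CH–N₂⁺ > (CH₃)₂CH–OTf > (CH₃)₂CH–ONs > (CH₃)₂CH–OC(O)CF₃ > (CH₃)₂CH–OCHO

Same R in every case — rank the leaving groups.
A good leaving group is a weak base: the lower the pKₐ of its conjugate acid, the more readily it departs.
(CH₃)₂CH–N₂⁺ loses N₂: no meaningful conjugate acid; N₂ departs as an exceptionally stable neutral molecule
(CH₃)₂CH–OTf loses OTf⁻: pKₐ(CF₃SO₃H (triflic acid)) ≈ -14
(CH₃)₂CH–ONs loses ONs⁻: pKₐ(p-O₂NC₆H₄SO₃H) ≈ -3.5
(CH₃)₂CH–OC(O)CF₃ loses CF₃COO⁻: pKₐ(CF₃COOH) ≈ 0.2
(CH₃)₂CH–OCHO loses HCOO⁻: pKₐ(HCOOH) ≈ 3.8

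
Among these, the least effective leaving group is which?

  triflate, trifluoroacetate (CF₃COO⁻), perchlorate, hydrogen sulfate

trifluoroacetate (CF₃COO⁻)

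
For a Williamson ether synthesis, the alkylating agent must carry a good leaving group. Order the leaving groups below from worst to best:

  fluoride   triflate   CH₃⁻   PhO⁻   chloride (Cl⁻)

Leaving-group ability tracks the stability of the departed species; conjugate-acid pKₐ is the usual yardstick (lower pKₐ → better LG).
triflate: pKₐ(CF₃SO₃H (triflic acid)) ≈ -14 — charge spread over three oxygens and a CF₃ group; the premier leaving group in synthesis
chloride (Cl⁻): pKₐ(HCl) ≈ -7 — moderately weak base
fluoride: pKₐ(HF) ≈ 3.2 — small and strongly basic; the poor halide leaving group
PhO⁻: pKₐ(C₆H₅OH (phenol)) ≈ 10 — resonance into the ring helps, but still a poor LG
CH₃⁻: pKₐ(CH₄) ≈ 48
Reversing gives the worst-to-best order requested.

CH₃⁻ < PhO⁻ < fluoride < chloride (Cl⁻) < triflate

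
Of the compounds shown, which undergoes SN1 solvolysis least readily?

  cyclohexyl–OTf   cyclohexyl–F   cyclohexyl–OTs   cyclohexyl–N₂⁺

With the same alkyl group throughout, only the leaving group differentiates the rates.
A good leaving group is a weak base: the lower the pKₐ of its conjugate acid, the more readily it departs.
cyclohexyl–N₂⁺ loses N₂: no meaningful conjugate acid; N₂ departs as an exceptionally stable neutral molecule
cyclohexyl–OTf loses OTf⁻: pKₐ(CF₃SO₃H (triflic acid)) ≈ -14
cyclohexyl–OTs loses OTs⁻: pKₐ(p-CH₃C₆H₄SO₃H (TsOH)) ≈ -2.8
cyclohexyl–F loses F⁻: pKₐ(HF) ≈ 3.2

cyclohexyl–F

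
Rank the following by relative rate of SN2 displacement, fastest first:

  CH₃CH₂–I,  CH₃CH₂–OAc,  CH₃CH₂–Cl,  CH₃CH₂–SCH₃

CH₃CH₂–I > CH₃CH₂–Cl > CH₃CH₂–OAc > CH₃CH₂–SCH₃

With the same alkyl group throughout, only the leaving group differentiates the rates.
A good leaving group is a weak base: the lower the pKₐ of its conjugate acid, the more readily it departs.
CH₃CH₂–I loses I⁻: pKₐ(HI) ≈ -10
CH₃CH₂–Cl loses Cl⁻: pKₐ(HCl) ≈ -7
CH₃CH₂–OAc loses AcO⁻: pKₐ(CH₃COOH) ≈ 4.8
CH₃CH₂–SCH₃ loses RS⁻: pKₐ(RSH (a thiol)) ≈ 10.5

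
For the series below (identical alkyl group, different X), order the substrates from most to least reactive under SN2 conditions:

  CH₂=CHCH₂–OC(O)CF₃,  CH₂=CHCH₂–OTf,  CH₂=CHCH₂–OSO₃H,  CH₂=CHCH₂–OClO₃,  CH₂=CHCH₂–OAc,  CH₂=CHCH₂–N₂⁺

CH₂=CHCH₂–N₂⁺ > CH₂=CHCH₂–OTf > CH₂=CHCH₂–OClO₃ > CH₂=CHCH₂–OSO₃H > CH₂=CHCH₂–OC(O)CF₃ > CH₂=CHCH₂–OAc

With the same alkyl group throughout, only the leaving group differentiates the rates.
The more stable X⁻ (or X) is on its own — i.e. the weaker a base it is — the better a leaving group it makes.
CH₂=CHCH₂–N₂⁺ loses N₂: no meaningful conjugate acid; N₂ departs as an exceptionally stable neutral molecule
CH₂=CHCH₂–OTf loses OTf⁻: pKₐ(CF₃SO₃H (triflic acid)) ≈ -14
CH₂=CHCH₂–OClO₃ loses ClO₄⁻: pKₐ(HClO₄) ≈ -10
CH₂=CHCH₂–OSO₃H loses HSO₄⁻: pKₐ(H₂SO₄) ≈ -3
CH₂=CHCH₂–OC(O)CF₃ loses CF₃COO⁻: pKₐ(CF₃COOH) ≈ 0.2
CH₂=CHCH₂–OAc loses AcO⁻: pKₐ(CH₃COOH) ≈ 4.8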